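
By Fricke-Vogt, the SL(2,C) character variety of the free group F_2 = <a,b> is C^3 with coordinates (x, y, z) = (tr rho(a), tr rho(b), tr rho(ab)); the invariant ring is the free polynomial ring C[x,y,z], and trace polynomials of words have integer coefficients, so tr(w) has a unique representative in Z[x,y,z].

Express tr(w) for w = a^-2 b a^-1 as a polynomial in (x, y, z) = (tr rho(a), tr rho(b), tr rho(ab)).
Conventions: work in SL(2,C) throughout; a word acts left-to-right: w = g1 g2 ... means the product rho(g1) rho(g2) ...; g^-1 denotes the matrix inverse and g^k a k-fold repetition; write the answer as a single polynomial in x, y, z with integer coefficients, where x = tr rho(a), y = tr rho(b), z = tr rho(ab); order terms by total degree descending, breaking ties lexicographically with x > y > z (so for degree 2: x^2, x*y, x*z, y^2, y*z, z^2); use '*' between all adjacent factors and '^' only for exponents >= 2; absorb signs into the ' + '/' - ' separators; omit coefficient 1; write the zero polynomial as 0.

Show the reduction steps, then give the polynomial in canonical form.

trace(a^-1 b) = trace(b) trace(a) - trace(b a)   [inverse elimination on a] = x*y - z
trace(b a^-2) = trace(a^-1 b) trace(a) - trace(a^-1 b a)   [inverse elimination on a] = x^2*y - x*z - y
trace(a^-2 b a^-1) = trace(b a^-2) trace(a) - trace(b a^-1)   [inverse elimination on a] = x^3*y - x^2*z - 2*x*y + z

x^3*y - x^2*z - 2*x*y + z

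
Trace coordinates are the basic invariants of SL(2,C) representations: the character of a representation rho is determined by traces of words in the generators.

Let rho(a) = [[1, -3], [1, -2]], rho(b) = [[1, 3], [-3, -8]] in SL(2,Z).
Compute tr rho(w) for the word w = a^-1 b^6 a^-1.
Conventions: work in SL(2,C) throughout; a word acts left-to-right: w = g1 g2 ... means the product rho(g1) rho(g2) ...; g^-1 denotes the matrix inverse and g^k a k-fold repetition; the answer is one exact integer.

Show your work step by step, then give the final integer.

-445969

rho(a^-1) = [[-2, 3], [-1, 1]]
... * rho(b) = [[1, 3], [-3, -8]]  ->  [[-11, -30], [-4, -11]]
... * rho(b) = [[1, 3], [-3, -8]]  ->  [[79, 207], [29, 76]]
... * rho(b) = [[1, 3], [-3, -8]]  ->  [[-542, -1419], [-199, -521]]
... * rho(b) = [[1, 3], [-3, -8]]  ->  [[3715, 9726], [1364, 3571]]
... * rho(b) = [[1, 3], [-3, -8]]  ->  [[-25463, -66663], [-9349, -24476]]
... * rho(b) = [[1, 3], [-3, -8]]  ->  [[174526, 456915], [64079, 167761]]
... * rho(a^-1) = [[-2, 3], [-1, 1]]  ->  [[-805967, 980493], [-295919, 359998]]
tr = -805967 + 359998 = -445969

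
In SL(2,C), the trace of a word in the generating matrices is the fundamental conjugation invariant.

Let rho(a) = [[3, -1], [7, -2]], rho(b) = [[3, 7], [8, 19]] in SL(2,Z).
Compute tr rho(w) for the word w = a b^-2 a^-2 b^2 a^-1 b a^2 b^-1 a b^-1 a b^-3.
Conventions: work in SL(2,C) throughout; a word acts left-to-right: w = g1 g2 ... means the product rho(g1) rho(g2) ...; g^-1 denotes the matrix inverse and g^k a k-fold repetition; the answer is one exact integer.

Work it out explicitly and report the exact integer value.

rho(a) = [[3, -1], [7, -2]]
... * rho(b^-1) = [[19, -7], [-8, 3]]  ->  [[65, -24], [149, -55]]
... * rho(b^-1) = [[19, -7], [-8, 3]]  ->  [[1427, -527], [3271, -1208]]
... * rho(a^-1) = [[-2, 1], [-7, 3]]  ->  [[835, -154], [1914, -353]]
... * rho(a^-1) = [[-2, 1], [-7, 3]]  ->  [[-592, 373], [-1357, 855]]
... * rho(b) = [[3, 7], [8, 19]]  ->  [[1208, 2943], [2769, 6746]]
... * rho(b) = [[3, 7], [8, 19]]  ->  [[27168, 64373], [62275, 147557]]
... * rho(a^-1) = [[-2, 1], [-7, 3]]  ->  [[-504947, 220287], [-1157449, 504946]]
... * rho(b) = [[3, 7], [8, 19]]  ->  [[247455, 650824], [567221, 1491831]]
... * rho(a) = [[3, -1], [7, -2]]  ->  [[5298133, -1549103], [12144480, -3550883]]
... * rho(a) = [[3, -1], [7, -2]]  ->  [[5050678, -2199927], [11577259, -5042714]]
... * rho(b^-1) = [[19, -7], [-8, 3]]  ->  [[113562298, -41954527], [260309633, -96168955]]
... * rho(a) = [[3, -1], [7, -2]]  ->  [[47005205, -29653244], [107746214, -67971723]]
... * rho(b^-1) = [[19, -7], [-8, 3]]  ->  [[1130324847, -417996167], [2590951850, -958138667]]
... * rho(a) = [[3, -1], [7, -2]]  ->  [[465001372, -294332513], [1065884881, -674674516]]
... * rho(b^-1) = [[19, -7], [-8, 3]]  ->  [[11189686172, -4138007143], [25649208867, -9485217715]]
... * rho(b^-1) = [[19, -7], [-8, 3]]  ->  [[245708094412, -90741824633], [563216710193, -208000115214]]
... * rho(b^-1) = [[19, -7], [-8, 3]]  ->  [[5394388390892, -1992182134783], [12365118415379, -4566517316993]]
tr = 5394388390892 + -4566517316993 = 827871073899

827871073899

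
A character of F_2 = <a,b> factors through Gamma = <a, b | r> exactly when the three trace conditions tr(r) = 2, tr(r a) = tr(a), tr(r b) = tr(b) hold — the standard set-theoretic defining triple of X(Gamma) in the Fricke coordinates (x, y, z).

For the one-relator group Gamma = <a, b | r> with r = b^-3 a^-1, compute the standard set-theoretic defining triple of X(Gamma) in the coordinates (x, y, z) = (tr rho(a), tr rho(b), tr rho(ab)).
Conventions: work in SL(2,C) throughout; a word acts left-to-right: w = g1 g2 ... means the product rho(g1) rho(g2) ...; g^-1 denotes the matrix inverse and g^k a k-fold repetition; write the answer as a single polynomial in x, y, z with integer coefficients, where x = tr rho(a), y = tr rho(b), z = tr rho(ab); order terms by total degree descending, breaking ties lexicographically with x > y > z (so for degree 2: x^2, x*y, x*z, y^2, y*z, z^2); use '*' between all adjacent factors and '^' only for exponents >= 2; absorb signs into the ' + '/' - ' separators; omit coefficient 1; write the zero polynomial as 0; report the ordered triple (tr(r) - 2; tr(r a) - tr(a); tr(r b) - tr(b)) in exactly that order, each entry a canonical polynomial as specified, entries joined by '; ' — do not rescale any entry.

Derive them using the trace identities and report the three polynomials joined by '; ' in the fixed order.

tr(a^-1) = tr(a) = x
reduce: tr(a^-1 b) = tr(b) * tr(a) - tr(b a)  (eliminate a^-1) = x*y - z
tr(b^-1 a^-1) = tr(a^-1) * tr(b) - tr(a^-1 b)  (eliminate b^-1) = z
tr(b^-1 a^-1 b^-1) = tr(b^-1 a^-1) * tr(b) - tr(b^-1 a^-1 b)  (eliminate b^-1) = y*z - x
tr(b^-3 a^-1) = tr(b^-1 a^-1 b^-1) * tr(b) - tr(b^-1 a^-1)  (eliminate b^-1) = y^2*z - x*y - z
reduce: tr(b^-2) = tr(b^-1) * tr(b) - tr(1)  (eliminate b^-1) = y^2 - 2
tr(b^-3) = tr(b^-2) * tr(b) - tr(b^-1)  (eliminate b^-1) = y^3 - 3*y
assemble the triple (tr(r) - 2; tr(r a) - x; tr(r b) - y)

y^2*z - x*y - z - 2; y^3 - x - 3*y; y*z - x - y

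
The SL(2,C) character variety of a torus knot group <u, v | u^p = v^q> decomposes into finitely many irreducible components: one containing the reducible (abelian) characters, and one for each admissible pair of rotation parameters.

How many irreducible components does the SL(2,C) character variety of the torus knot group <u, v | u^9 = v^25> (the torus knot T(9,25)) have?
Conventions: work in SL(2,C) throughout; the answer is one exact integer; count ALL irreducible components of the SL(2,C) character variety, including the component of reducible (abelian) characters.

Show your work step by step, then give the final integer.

For T(9,25): irreducibility forces the central element u^9 = v^25 to one of +I, -I.
On an irreducible component, tr(u) is locked at 2*cos(pi*alpha/9) for some alpha in 1..8, and tr(v) at 2*cos(pi*beta/25) for some beta in 1..24.
The two central values (-1)^alpha I and (-1)^beta I must be the same matrix, so alpha and beta share a parity.
Counting: 4 odd alphas x 12 odd betas + 4 even alphas x 12 even betas = 48 + 48 = 96.
That is 96 components of irreducible characters, and with the reducible (abelian) component the total is 97.

97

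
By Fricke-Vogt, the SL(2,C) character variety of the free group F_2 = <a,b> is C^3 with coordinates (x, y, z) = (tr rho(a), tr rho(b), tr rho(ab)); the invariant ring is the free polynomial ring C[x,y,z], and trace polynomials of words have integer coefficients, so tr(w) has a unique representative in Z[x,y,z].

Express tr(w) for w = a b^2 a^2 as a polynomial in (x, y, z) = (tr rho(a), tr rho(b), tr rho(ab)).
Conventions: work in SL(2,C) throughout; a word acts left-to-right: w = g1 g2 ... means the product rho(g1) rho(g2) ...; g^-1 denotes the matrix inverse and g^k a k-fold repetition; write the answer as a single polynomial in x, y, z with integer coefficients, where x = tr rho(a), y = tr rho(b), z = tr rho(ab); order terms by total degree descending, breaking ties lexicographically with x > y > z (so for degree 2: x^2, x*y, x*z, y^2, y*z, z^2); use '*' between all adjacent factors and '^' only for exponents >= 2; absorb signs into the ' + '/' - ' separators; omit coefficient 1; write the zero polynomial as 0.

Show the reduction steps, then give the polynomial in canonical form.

next, tr(b^2 a) = tr(b) tr(a b) - tr(a)   [square of b] = y*z - x
next, tr(b^2) = tr(b) tr(b) - tr(1)   [square of b] = y^2 - 2
tr(b^2 a^2) = tr(a) tr(b^2 a) - tr(b^2)   [square of a] = x*y*z - x^2 - y^2 + 2
tr(a b^2 a^2) = tr(a) tr(b^2 a^2) - tr(b^2 a)   [square of a] = x^2*y*z - x^3 - x*y^2 - y*z + 3*x

x^2*y*z - x^3 - x*y^2 - y*z + 3*x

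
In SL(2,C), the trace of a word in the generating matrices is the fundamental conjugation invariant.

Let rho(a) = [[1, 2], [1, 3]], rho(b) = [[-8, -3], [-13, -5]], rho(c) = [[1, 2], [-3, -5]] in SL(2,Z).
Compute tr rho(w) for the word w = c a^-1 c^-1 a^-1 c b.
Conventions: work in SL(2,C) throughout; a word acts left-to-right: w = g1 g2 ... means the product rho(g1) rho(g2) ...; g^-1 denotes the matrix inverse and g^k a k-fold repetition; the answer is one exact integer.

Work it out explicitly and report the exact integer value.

rho(c) = [[1, 2], [-3, -5]]
... * rho(a^-1) = [[3, -2], [-1, 1]]  ->  [[1, 0], [-4, 1]]
... * rho(c^-1) = [[-5, -2], [3, 1]]  ->  [[-5, -2], [23, 9]]
... * rho(a^-1) = [[3, -2], [-1, 1]]  ->  [[-13, 8], [60, -37]]
... * rho(c) = [[1, 2], [-3, -5]]  ->  [[-37, -66], [171, 305]]
... * rho(b) = [[-8, -3], [-13, -5]]  ->  [[1154, 441], [-5333, -2038]]
tr = 1154 + -2038 = -884

-884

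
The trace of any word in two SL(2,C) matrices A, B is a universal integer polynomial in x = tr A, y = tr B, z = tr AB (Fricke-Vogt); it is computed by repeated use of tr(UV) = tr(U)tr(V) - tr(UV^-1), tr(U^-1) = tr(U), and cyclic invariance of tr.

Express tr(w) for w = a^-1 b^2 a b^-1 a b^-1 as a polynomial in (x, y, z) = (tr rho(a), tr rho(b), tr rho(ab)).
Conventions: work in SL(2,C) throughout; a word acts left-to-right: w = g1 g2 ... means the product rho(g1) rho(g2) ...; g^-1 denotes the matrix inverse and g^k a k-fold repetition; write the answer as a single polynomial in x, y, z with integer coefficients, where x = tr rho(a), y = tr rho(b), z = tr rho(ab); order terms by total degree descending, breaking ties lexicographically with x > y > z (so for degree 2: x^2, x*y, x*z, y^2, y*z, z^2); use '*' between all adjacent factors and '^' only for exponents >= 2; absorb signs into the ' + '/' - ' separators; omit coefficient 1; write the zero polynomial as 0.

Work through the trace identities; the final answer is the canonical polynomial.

trace(b a^2) = trace(a) trace(b a) - trace(b)  (reduce the a square) = x*z - y
trace(a^3 b) = trace(a) trace(a b a) - trace(a b)  (reduce the a square) = x^2*z - x*y - z
trace(a^2) = trace(a) trace(a) - trace(1)  (reduce the a square) = x^2 - 2
trace(a^3) = trace(a) trace(a^2) - trace(a)  (reduce the a square) = x^3 - 3*x
trace(a b^2 a^2) = trace(b) trace(a^3 b) - trace(a^3)  (reduce the b square) = x^2*y*z - x^3 - x*y^2 - y*z + 3*x
trace(a b a b) = trace(b a) trace(b a) - trace(1)  (split on b) = z^2 - 2
trace(b a b^2 a) = trace(b) trace(a b a b) - trace(a b a)  (reduce the b square) = y*z^2 - x*z - y
trace(a b^2) = trace(b) trace(a b) - trace(a)  (reduce the b square) = y*z - x
trace(b a b^2) = trace(b) trace(a b^2) - trace(a b)  (reduce the b square) = y^2*z - x*y - z
trace(a b^2 a^2 b) = trace(a) trace(b a b^2 a) - trace(b a b^2)  (reduce the a square) = x*y*z^2 - x^2*z - y^2*z + z
trace(b^2 a^2 b^-1 a) = trace(a b^2 a^2) trace(b) - trace(a b^2 a^2 b)  (eliminate b^-1) = x^2*y^2*z - x^3*y - x*y^3 - x*y*z^2 + x^2*z + 3*x*y - z
trace(a b^-1 a^-1 b^2 a) = trace(b^2 a^2 b^-1) trace(a) - trace(b^2 a^2 b^-1 a)  (eliminate a^-1) = -x^2*y^2*z + x^3*y + x*y^3 + x*y*z^2 - 4*x*y + z
trace(a b^2 a b a) = trace(a) trace(b^2 a b a) - trace(b^2 a b)  (reduce the a square) = x*y*z^2 - x^2*z - y^2*z + z
trace(a b a b a b) = trace(a b a b) trace(a b) - trace(b a)  (split on a) = z^3 - 3*z
trace(a b a b a) = trace(a) trace(b a b a) - trace(b a b)  (reduce the a square) = x*z^2 - y*z - x
trace(a b^2 a b a b) = trace(b) trace(a b a b a b) - trace(a b a b a)  (reduce the b square) = y*z^3 - x*z^2 - 2*y*z + x
trace(b^2 a b a b^-1 a) = trace(a b^2 a b a) trace(b) - trace(a b^2 a b a b)  (eliminate b^-1) = x*y^2*z^2 - x^2*y*z - y^3*z - y*z^3 + x*z^2 + 3*y*z - x
trace(a b^-1 a^-1 b^2 a b) = trace(b^2 a b a b^-1) trace(a) - trace(b^2 a b a b^-1 a)  (eliminate a^-1) = -x*y^2*z^2 + x^2*y*z + y^3*z + y*z^3 - 3*y*z - x
trace(a^-1 b^2 a b^-1 a b^-1) = trace(a b^-1 a^-1 b^2 a) trace(b) - trace(a b^-1 a^-1 b^2 a b)  (eliminate b^-1) = -x^2*y^3*z + x^3*y^2 + x*y^4 + 2*x*y^2*z^2 - x^2*y*z - y^3*z - y*z^3 - 4*x*y^2 + 4*y*z + x

-x^2*y^3*z + x^3*y^2 + x*y^4 + 2*x*y^2*z^2 - x^2*y*z - y^3*z - y*z^3 - 4*x*y^2 + 4*y*z + x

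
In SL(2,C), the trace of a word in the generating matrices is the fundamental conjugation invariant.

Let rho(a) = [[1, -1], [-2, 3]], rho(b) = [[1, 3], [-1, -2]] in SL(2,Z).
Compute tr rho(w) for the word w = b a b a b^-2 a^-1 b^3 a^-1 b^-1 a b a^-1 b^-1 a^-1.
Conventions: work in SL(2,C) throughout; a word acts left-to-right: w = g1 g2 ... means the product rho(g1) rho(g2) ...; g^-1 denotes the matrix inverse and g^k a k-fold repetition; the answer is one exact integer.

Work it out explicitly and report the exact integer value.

-2161540

rho(b) = [[1, 3], [-1, -2]]
... * rho(a) = [[1, -1], [-2, 3]]  ->  [[-5, 8], [3, -5]]
... * rho(b) = [[1, 3], [-1, -2]]  ->  [[-13, -31], [8, 19]]
... * rho(a) = [[1, -1], [-2, 3]]  ->  [[49, -80], [-30, 49]]
... * rho(b^-1) = [[-2, -3], [1, 1]]  ->  [[-178, -227], [109, 139]]
... * rho(b^-1) = [[-2, -3], [1, 1]]  ->  [[129, 307], [-79, -188]]
... * rho(a^-1) = [[3, 1], [2, 1]]  ->  [[1001, 436], [-613, -267]]
... * rho(b) = [[1, 3], [-1, -2]]  ->  [[565, 2131], [-346, -1305]]
... * rho(b) = [[1, 3], [-1, -2]]  ->  [[-1566, -2567], [959, 1572]]
... * rho(b) = [[1, 3], [-1, -2]]  ->  [[1001, 436], [-613, -267]]
... * rho(a^-1) = [[3, 1], [2, 1]]  ->  [[3875, 1437], [-2373, -880]]
... * rho(b^-1) = [[-2, -3], [1, 1]]  ->  [[-6313, -10188], [3866, 6239]]
... * rho(a) = [[1, -1], [-2, 3]]  ->  [[14063, -24251], [-8612, 14851]]
... * rho(b) = [[1, 3], [-1, -2]]  ->  [[38314, 90691], [-23463, -55538]]
... * rho(a^-1) = [[3, 1], [2, 1]]  ->  [[296324, 129005], [-181465, -79001]]
... * rho(b^-1) = [[-2, -3], [1, 1]]  ->  [[-463643, -759967], [283929, 465394]]
... * rho(a^-1) = [[3, 1], [2, 1]]  ->  [[-2910863, -1223610], [1782575, 749323]]
tr = -2910863 + 749323 = -2161540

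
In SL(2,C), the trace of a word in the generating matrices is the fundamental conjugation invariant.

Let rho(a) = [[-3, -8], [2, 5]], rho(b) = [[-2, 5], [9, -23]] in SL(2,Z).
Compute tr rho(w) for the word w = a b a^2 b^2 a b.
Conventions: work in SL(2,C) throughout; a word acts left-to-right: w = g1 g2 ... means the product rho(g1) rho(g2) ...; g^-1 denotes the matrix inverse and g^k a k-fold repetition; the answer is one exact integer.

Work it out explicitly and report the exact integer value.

231639279

rho(a) = [[-3, -8], [2, 5]]
... * rho(b) = [[-2, 5], [9, -23]]  ->  [[-66, 169], [41, -105]]
... * rho(a) = [[-3, -8], [2, 5]]  ->  [[536, 1373], [-333, -853]]
... * rho(a) = [[-3, -8], [2, 5]]  ->  [[1138, 2577], [-707, -1601]]
... * rho(b) = [[-2, 5], [9, -23]]  ->  [[20917, -53581], [-12995, 33288]]
... * rho(b) = [[-2, 5], [9, -23]]  ->  [[-524063, 1336948], [325582, -830599]]
... * rho(a) = [[-3, -8], [2, 5]]  ->  [[4246085, 10877244], [-2637944, -6757651]]
... * rho(b) = [[-2, 5], [9, -23]]  ->  [[89403026, -228946187], [-55542971, 142236253]]
tr = 89403026 + 142236253 = 231639279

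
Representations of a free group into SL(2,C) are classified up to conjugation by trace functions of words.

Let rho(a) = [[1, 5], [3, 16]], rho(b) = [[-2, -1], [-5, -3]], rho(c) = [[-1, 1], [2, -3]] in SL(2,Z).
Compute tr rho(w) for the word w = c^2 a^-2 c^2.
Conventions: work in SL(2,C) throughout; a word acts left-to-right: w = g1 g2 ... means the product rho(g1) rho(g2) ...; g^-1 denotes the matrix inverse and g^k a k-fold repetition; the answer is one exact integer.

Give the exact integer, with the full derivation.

rho(c) = [[-1, 1], [2, -3]]
... * rho(c) = [[-1, 1], [2, -3]]  ->  [[3, -4], [-8, 11]]
... * rho(a^-1) = [[16, -5], [-3, 1]]  ->  [[60, -19], [-161, 51]]
... * rho(a^-1) = [[16, -5], [-3, 1]]  ->  [[1017, -319], [-2729, 856]]
... * rho(c) = [[-1, 1], [2, -3]]  ->  [[-1655, 1974], [4441, -5297]]
... * rho(c) = [[-1, 1], [2, -3]]  ->  [[5603, -7577], [-15035, 20332]]
tr = 5603 + 20332 = 25935

25935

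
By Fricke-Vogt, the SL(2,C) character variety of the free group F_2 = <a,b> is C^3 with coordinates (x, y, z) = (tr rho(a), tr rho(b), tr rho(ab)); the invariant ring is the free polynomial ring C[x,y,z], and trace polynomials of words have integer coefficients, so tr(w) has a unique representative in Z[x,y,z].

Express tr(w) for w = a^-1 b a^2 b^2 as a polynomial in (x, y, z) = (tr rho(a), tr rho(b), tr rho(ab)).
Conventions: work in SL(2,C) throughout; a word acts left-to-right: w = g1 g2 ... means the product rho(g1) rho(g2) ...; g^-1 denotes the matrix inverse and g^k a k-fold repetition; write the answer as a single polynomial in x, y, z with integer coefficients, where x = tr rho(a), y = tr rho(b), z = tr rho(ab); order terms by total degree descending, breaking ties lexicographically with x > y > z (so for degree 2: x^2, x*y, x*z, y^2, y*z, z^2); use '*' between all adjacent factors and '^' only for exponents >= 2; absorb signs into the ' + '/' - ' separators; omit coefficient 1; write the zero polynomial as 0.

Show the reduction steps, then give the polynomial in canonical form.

x^2*y^2*z - x^3*y - x*y^3 - x*y*z^2 + y^2*z + 3*x*y - z

use: tr(a^2 b) = tr(a) tr(b a) - tr(b) = x*z - y
tr(a^2) = tr(a) tr(a) - tr(1) = x^2 - 2
apply: tr(b a^2 b) = tr(b) tr(a^2 b) - tr(a^2) = x*y*z - x^2 - y^2 + 2
tr(b a^2 b^2) = tr(b) tr(b a^2 b) - tr(b a^2) = x*y^2*z - x^2*y - y^3 - x*z + 3*y
tr(a b a b) = tr(b a) tr(b a) - tr(1)   [split at repeated b] = z^2 - 2
apply: tr(b^2 a b a) = tr(b) tr(a b a b) - tr(a b a) = y*z^2 - x*z - y
apply: tr(a b^2) = tr(b) tr(a b) - tr(a) = y*z - x
tr(b^2 a b) = tr(b) tr(a b^2) - tr(a b) = y^2*z - x*y - z
tr(b a^2 b^2 a) = tr(a) tr(b^2 a b a) - tr(b^2 a b) = x*y*z^2 - x^2*z - y^2*z + z
tr(a^-1 b a^2 b^2) = tr(b a^2 b^2) tr(a) - tr(b a^2 b^2 a) = x^2*y^2*z - x^3*y - x*y^3 - x*y*z^2 + y^2*z + 3*x*y - z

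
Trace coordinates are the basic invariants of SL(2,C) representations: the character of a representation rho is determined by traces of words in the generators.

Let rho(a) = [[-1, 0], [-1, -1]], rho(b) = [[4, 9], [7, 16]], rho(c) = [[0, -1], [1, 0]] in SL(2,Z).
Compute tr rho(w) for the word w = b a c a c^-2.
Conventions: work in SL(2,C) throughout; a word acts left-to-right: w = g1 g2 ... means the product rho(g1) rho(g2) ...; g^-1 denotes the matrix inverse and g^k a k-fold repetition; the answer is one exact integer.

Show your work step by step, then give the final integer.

27

rho(b) = [[4, 9], [7, 16]]
... * rho(a) = [[-1, 0], [-1, -1]]  ->  [[-13, -9], [-23, -16]]
... * rho(c) = [[0, -1], [1, 0]]  ->  [[-9, 13], [-16, 23]]
... * rho(a) = [[-1, 0], [-1, -1]]  ->  [[-4, -13], [-7, -23]]
... * rho(c^-1) = [[0, 1], [-1, 0]]  ->  [[13, -4], [23, -7]]
... * rho(c^-1) = [[0, 1], [-1, 0]]  ->  [[4, 13], [7, 23]]
tr = 4 + 23 = 27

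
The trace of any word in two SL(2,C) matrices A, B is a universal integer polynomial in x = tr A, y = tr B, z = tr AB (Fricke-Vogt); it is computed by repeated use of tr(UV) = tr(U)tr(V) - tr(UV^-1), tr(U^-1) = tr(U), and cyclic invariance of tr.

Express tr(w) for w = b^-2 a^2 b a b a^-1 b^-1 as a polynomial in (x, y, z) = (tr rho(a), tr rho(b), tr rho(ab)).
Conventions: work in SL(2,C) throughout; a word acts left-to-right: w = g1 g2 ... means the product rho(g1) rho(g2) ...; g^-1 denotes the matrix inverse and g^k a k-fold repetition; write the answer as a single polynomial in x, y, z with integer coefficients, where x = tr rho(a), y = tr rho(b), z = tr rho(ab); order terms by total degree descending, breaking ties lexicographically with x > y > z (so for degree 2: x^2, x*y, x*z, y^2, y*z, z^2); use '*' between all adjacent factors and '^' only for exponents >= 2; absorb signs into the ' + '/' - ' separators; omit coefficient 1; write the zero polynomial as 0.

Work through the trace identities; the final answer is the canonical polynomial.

trace(a b a) = trace(a) * trace(b a) - trace(b)   [square of a] = x*z - y
trace(a^2 b a) = trace(a) * trace(a b a) - trace(a b)   [square of a] = x^2*z - x*y - z
reduce: trace(b a b a) = trace(b a) * trace(b a) - trace(1)   [split at a repeated b] = z^2 - 2
trace(b a b) = trace(b) * trace(a b) - trace(a)   [square of b] = y*z - x
so trace(a^2 b a b) = trace(a) * trace(b a b a) - trace(b a b)   [square of a] = x*z^2 - y*z - x
trace(b^-1 a^2 b a) = trace(a^2 b a) * trace(b) - trace(a^2 b a b)   [inverse elimination on b] = x^2*y*z - x*y^2 - x*z^2 + x
trace(a^2 b a b a) = trace(a) * trace(a b a b a) - trace(a b a b)   [square of a] = x^2*z^2 - x*y*z - x^2 - z^2 + 2
reduce: trace(b a b a b a) = trace(a b) * trace(a b a b) - trace(a^-1 b^-1)   [split at a repeated a] = z^3 - 3*z
trace(b a b a b) = trace(b) * trace(a b a b) - trace(a b a)   [square of b] = y*z^2 - x*z - y
so trace(a^2 b a b a b) = trace(a) * trace(b a b a b a) - trace(b a b a b)   [square of a] = x*z^3 - y*z^2 - 2*x*z + y
so trace(b^-1 a^2 b a b a) = trace(a^2 b a b a) * trace(b) - trace(a^2 b a b a b)   [inverse elimination on b] = x^2*y*z^2 - x*y^2*z - x*z^3 - x^2*y + 2*x*z + y
trace(b^-2 a^2 b a b a) = trace(b^-1 a^2 b a b a) * trace(b) - trace(b^-1 a^2 b a b a b)   [inverse elimination on b] = x^2*y^2*z^2 - x*y^3*z - x*y*z^3 - x^2*y^2 - x^2*z^2 + 3*x*y*z + x^2 + y^2 + z^2 - 2
reduce: trace(b^-2 a^2 b a b a^-1) = trace(b^-2 a^2 b a b) * trace(a) - trace(b^-2 a^2 b a b a)   [inverse elimination on a] = -x^2*y^2*z^2 + x^3*y*z + x*y^3*z + x*y*z^3 - 3*x*y*z - y^2 - z^2 + 2
trace(b^-1 a^2 b a b a^-1) = trace(b^-1 a^2 b a b) * trace(a) - trace(b^-1 a^2 b a b a)   [inverse elimination on a] = -x^2*y*z^2 + x^3*z + x*y^2*z + x*z^3 - 3*x*z - y
reduce: trace(b^-2 a^2 b a b a^-1 b^-1) = trace(b^-2 a^2 b a b a^-1) * trace(b) - trace(b^-2 a^2 b a b a^-1 b)   [inverse elimination on b] = -x^2*y^3*z^2 + x^3*y^2*z + x*y^4*z + x*y^2*z^3 + x^2*y*z^2 - x^3*z - 4*x*y^2*z - x*z^3 - y^3 - y*z^2 + 3*x*z + 3*y

-x^2*y^3*z^2 + x^3*y^2*z + x*y^4*z + x*y^2*z^3 + x^2*y*z^2 - x^3*z - 4*x*y^2*z - x*z^3 - y^3 - y*z^2 + 3*x*z + 3*y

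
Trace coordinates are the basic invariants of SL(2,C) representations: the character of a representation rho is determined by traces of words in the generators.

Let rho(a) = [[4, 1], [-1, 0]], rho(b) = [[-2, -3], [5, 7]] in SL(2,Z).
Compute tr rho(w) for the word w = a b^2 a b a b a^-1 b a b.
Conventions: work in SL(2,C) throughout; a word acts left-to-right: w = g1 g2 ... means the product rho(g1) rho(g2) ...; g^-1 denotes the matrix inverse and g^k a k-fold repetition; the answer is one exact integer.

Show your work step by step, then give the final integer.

96

rho(a) = [[4, 1], [-1, 0]]
... * rho(b) = [[-2, -3], [5, 7]]  ->  [[-3, -5], [2, 3]]
... * rho(b) = [[-2, -3], [5, 7]]  ->  [[-19, -26], [11, 15]]
... * rho(a) = [[4, 1], [-1, 0]]  ->  [[-50, -19], [29, 11]]
... * rho(b) = [[-2, -3], [5, 7]]  ->  [[5, 17], [-3, -10]]
... * rho(a) = [[4, 1], [-1, 0]]  ->  [[3, 5], [-2, -3]]
... * rho(b) = [[-2, -3], [5, 7]]  ->  [[19, 26], [-11, -15]]
... * rho(a^-1) = [[0, -1], [1, 4]]  ->  [[26, 85], [-15, -49]]
... * rho(b) = [[-2, -3], [5, 7]]  ->  [[373, 517], [-215, -298]]
... * rho(a) = [[4, 1], [-1, 0]]  ->  [[975, 373], [-562, -215]]
... * rho(b) = [[-2, -3], [5, 7]]  ->  [[-85, -314], [49, 181]]
tr = -85 + 181 = 96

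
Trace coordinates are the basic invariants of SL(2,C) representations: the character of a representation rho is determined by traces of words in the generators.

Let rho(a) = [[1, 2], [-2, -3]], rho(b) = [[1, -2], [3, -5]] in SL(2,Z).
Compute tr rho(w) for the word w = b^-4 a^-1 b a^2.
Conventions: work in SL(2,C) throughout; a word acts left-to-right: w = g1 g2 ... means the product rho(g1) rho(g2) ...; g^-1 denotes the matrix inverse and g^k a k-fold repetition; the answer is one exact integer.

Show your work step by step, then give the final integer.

53930

rho(b^-1) = [[-5, 2], [-3, 1]]
... * rho(b^-1) = [[-5, 2], [-3, 1]]  ->  [[19, -8], [12, -5]]
... * rho(b^-1) = [[-5, 2], [-3, 1]]  ->  [[-71, 30], [-45, 19]]
... * rho(b^-1) = [[-5, 2], [-3, 1]]  ->  [[265, -112], [168, -71]]
... * rho(a^-1) = [[-3, -2], [2, 1]]  ->  [[-1019, -642], [-646, -407]]
... * rho(b) = [[1, -2], [3, -5]]  ->  [[-2945, 5248], [-1867, 3327]]
... * rho(a) = [[1, 2], [-2, -3]]  ->  [[-13441, -21634], [-8521, -13715]]
... * rho(a) = [[1, 2], [-2, -3]]  ->  [[29827, 38020], [18909, 24103]]
tr = 29827 + 24103 = 53930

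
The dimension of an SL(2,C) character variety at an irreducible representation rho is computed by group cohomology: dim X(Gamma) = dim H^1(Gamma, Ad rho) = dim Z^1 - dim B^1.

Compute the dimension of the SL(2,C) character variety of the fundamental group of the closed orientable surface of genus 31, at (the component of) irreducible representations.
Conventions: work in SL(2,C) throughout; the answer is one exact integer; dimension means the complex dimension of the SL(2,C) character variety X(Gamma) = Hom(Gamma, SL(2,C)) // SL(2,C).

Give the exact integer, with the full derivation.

180

The genus-31 surface group: 2g = 62 generators, one relator prod [a_i, b_i].
A cocycle assigns one sl_2 vector per generator subject to the relator condition d_2(z) = 0: dim of the unconstrained space is 3*2g = 186.
d_2 is surjective at irreducible rho (its cokernel H^2 is dual to H^0 = 0), so dim Z^1 = 186 - 3 = 183.
As always at irreducible rho, dim B^1 = 3.
dim X = dim H^1 = 183 - 3 = 180.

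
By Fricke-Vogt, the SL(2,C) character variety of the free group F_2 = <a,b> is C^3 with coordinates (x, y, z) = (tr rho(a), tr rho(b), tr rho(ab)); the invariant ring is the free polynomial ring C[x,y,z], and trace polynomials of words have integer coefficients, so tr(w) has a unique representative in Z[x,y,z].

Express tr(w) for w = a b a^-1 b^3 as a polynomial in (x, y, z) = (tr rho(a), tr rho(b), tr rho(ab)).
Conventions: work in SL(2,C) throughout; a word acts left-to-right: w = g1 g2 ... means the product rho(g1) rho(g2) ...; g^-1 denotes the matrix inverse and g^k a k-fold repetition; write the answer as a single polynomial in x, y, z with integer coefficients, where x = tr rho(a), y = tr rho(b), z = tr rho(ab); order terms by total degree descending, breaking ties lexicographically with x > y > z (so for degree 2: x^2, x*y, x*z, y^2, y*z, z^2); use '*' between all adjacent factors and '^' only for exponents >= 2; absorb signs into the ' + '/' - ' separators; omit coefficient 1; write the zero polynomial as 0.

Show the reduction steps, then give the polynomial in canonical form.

tr(a b^2) = tr(b) tr(a b) - tr(a) = y*z - x
tr(b^2 a b) = tr(b) tr(a b^2) - tr(a b) = y^2*z - x*y - z
tr(b^3 a b) = tr(b) tr(b^2 a b) - tr(b^2 a) = y^3*z - x*y^2 - 2*y*z + x
tr(a b a b) = tr(a b) tr(a b) - tr(1) = z^2 - 2
tr(a b a) = tr(a) tr(b a) - tr(b) = x*z - y
tr(a b a b^2) = tr(b) tr(a b a b) - tr(a b a) = y*z^2 - x*z - y
tr(b^3 a b a) = tr(b) tr(a b a b^2) - tr(a b a b) = y^2*z^2 - x*y*z - y^2 - z^2 + 2
tr(a b a^-1 b^3) = tr(b^3 a b) tr(a) - tr(b^3 a b a) = x*y^3*z - x^2*y^2 - y^2*z^2 - x*y*z + x^2 + y^2 + z^2 - 2

x*y^3*z - x^2*y^2 - y^2*z^2 - x*y*z + x^2 + y^2 + z^2 - 2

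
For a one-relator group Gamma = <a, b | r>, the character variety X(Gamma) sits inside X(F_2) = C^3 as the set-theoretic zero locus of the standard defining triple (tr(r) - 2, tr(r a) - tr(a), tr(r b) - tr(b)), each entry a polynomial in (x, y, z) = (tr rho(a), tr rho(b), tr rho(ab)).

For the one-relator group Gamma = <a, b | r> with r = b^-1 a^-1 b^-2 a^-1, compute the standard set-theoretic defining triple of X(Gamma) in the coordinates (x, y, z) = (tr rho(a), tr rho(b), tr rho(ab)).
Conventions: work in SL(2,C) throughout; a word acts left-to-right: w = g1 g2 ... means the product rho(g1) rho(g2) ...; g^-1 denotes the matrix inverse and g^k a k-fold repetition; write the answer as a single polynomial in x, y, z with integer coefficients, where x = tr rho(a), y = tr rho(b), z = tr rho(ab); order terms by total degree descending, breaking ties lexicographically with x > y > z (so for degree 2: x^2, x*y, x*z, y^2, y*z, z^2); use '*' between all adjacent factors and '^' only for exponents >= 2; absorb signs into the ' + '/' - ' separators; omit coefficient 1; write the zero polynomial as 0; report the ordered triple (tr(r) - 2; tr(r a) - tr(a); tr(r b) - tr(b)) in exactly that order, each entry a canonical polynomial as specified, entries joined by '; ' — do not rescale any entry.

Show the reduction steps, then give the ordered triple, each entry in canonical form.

y*z^2 - x*z - y - 2; y^2*z - x*y - x - z; x*y*z - x^2 - y^2 - y + 2

trace(b^-1) = trace(b) = y
reduce: trace(b^-1 a) = trace(a) trace(b) - trace(a b)  (eliminate b^-1) = x*y - z
trace(a^-1 b^-1) = trace(b^-1) trace(a) - trace(b^-1 a)  (eliminate a^-1) = z
trace(b^-2 a^-1) = trace(a^-1 b^-1) trace(b) - trace(a^-1)  (eliminate b^-1) = y*z - x
reduce: trace(b^-2) = trace(b^-1) trace(b) - trace(1)  (eliminate b^-1) = y^2 - 2
trace(a^-1 b^-2 a^-1) = trace(b^-2 a^-1) trace(a) - trace(b^-2)  (eliminate a^-1) = x*y*z - x^2 - y^2 + 2
so trace(b a b a) = trace(a b) trace(a b) - trace(1)  (split on a) = z^2 - 2
reduce: trace(a b a^-1 b) = trace(b a b) trace(a) - trace(b a b a)  (eliminate a^-1) = x*y*z - x^2 - z^2 + 2
trace(b a^-1 b^-1 a) = trace(a b a^-1) trace(b) - trace(a b a^-1 b)  (eliminate b^-1) = -x*y*z + x^2 + y^2 + z^2 - 2
trace(a^-1 b a^-1 b^-1) = trace(b a^-1 b^-1) trace(a) - trace(b a^-1 b^-1 a)  (eliminate a^-1) = x*y*z - y^2 - z^2 + 2
trace(a^-1 b a^-1) = trace(b a^-1) trace(a) - trace(b)  (eliminate a^-1) = x^2*y - x*z - y
trace(a^-1 b^-2 a^-1 b) = trace(a^-1 b a^-1 b^-1) trace(b) - trace(a^-1 b a^-1)  (eliminate b^-1) = x*y^2*z - x^2*y - y^3 - y*z^2 + x*z + 3*y
reduce: trace(b^-1 a^-1 b^-2 a^-1) = trace(a^-1 b^-2 a^-1) trace(b) - trace(a^-1 b^-2 a^-1 b)  (eliminate b^-1) = y*z^2 - x*z - y
so trace(b^-1 a^-1 b^-2) = trace(a^-1 b^-2) trace(b) - trace(a^-1 b^-1) = y^2*z - x*y - z
assemble the triple (trace(r) - 2; trace(r a) - x; trace(r b) - y)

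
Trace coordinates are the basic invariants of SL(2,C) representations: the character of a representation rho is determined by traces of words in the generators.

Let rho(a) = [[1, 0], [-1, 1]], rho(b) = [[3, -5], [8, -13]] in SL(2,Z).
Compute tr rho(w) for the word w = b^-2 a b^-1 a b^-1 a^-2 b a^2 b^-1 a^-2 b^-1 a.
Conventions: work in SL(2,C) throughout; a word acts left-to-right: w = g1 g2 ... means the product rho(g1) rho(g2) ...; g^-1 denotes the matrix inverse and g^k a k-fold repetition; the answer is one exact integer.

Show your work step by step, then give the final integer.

rho(b^-1) = [[-13, 5], [-8, 3]]
... * rho(b^-1) = [[-13, 5], [-8, 3]]  ->  [[129, -50], [80, -31]]
... * rho(a) = [[1, 0], [-1, 1]]  ->  [[179, -50], [111, -31]]
... * rho(b^-1) = [[-13, 5], [-8, 3]]  ->  [[-1927, 745], [-1195, 462]]
... * rho(a) = [[1, 0], [-1, 1]]  ->  [[-2672, 745], [-1657, 462]]
... * rho(b^-1) = [[-13, 5], [-8, 3]]  ->  [[28776, -11125], [17845, -6899]]
... * rho(a^-1) = [[1, 0], [1, 1]]  ->  [[17651, -11125], [10946, -6899]]
... * rho(a^-1) = [[1, 0], [1, 1]]  ->  [[6526, -11125], [4047, -6899]]
... * rho(b) = [[3, -5], [8, -13]]  ->  [[-69422, 111995], [-43051, 69452]]
... * rho(a) = [[1, 0], [-1, 1]]  ->  [[-181417, 111995], [-112503, 69452]]
... * rho(a) = [[1, 0], [-1, 1]]  ->  [[-293412, 111995], [-181955, 69452]]
... * rho(b^-1) = [[-13, 5], [-8, 3]]  ->  [[2918396, -1131075], [1809799, -701419]]
... * rho(a^-1) = [[1, 0], [1, 1]]  ->  [[1787321, -1131075], [1108380, -701419]]
... * rho(a^-1) = [[1, 0], [1, 1]]  ->  [[656246, -1131075], [406961, -701419]]
... * rho(b^-1) = [[-13, 5], [-8, 3]]  ->  [[517402, -111995], [320859, -69452]]
... * rho(a) = [[1, 0], [-1, 1]]  ->  [[629397, -111995], [390311, -69452]]
tr = 629397 + -69452 = 559945

559945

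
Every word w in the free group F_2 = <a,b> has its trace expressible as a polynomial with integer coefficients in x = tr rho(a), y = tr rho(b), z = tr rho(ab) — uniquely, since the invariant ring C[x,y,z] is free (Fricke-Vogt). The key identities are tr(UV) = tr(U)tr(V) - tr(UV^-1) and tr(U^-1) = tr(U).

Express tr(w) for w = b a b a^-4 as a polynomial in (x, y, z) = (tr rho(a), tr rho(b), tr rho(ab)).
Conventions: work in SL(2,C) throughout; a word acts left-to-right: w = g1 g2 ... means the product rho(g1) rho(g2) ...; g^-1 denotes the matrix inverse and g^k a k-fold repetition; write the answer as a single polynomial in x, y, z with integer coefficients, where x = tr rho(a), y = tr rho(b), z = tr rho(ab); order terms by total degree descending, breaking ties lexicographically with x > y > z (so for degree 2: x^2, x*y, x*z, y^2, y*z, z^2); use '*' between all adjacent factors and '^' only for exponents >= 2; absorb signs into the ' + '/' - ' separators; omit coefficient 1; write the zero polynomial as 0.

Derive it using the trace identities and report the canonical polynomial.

x^4*y*z - x^5 - x^3*z^2 - 3*x^2*y*z + 5*x^3 + 2*x*z^2 + y*z - 5*x

tr(b a b) = tr(b)*tr(a b) - tr(a) = y*z - x
tr(b a b a) = tr(b a)*tr(b a) - tr(1) = z^2 - 2
tr(a^-1 b a b) = tr(b a b)*tr(a) - tr(b a b a) = x*y*z - x^2 - z^2 + 2
reduce: tr(a^-2 b a b) = tr(a^-1 b a b)*tr(a) - tr(a^-1 b a b a) = x^2*y*z - x^3 - x*z^2 - y*z + 3*x
so tr(a^-1 b a b a^-2) = tr(a^-2 b a b)*tr(a) - tr(a^-2 b a b a) = x^3*y*z - x^4 - x^2*z^2 - 2*x*y*z + 4*x^2 + z^2 - 2
reduce: tr(b a b a^-4) = tr(a^-1 b a b a^-2)*tr(a) - tr(a^-1 b a b a^-1) = x^4*y*z - x^5 - x^3*z^2 - 3*x^2*y*z + 5*x^3 + 2*x*z^2 + y*z - 5*x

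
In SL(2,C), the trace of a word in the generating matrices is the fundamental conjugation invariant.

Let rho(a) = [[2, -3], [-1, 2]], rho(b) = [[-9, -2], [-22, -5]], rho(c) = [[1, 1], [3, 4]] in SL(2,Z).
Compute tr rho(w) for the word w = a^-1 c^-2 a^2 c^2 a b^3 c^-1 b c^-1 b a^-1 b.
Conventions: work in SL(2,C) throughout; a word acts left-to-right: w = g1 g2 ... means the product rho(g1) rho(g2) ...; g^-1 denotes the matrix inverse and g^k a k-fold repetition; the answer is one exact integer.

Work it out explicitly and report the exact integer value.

-18799814178

rho(a^-1) = [[2, 3], [1, 2]]
... * rho(c^-1) = [[4, -1], [-3, 1]]  ->  [[-1, 1], [-2, 1]]
... * rho(c^-1) = [[4, -1], [-3, 1]]  ->  [[-7, 2], [-11, 3]]
... * rho(a) = [[2, -3], [-1, 2]]  ->  [[-16, 25], [-25, 39]]
... * rho(a) = [[2, -3], [-1, 2]]  ->  [[-57, 98], [-89, 153]]
... * rho(c) = [[1, 1], [3, 4]]  ->  [[237, 335], [370, 523]]
... * rho(c) = [[1, 1], [3, 4]]  ->  [[1242, 1577], [1939, 2462]]
... * rho(a) = [[2, -3], [-1, 2]]  ->  [[907, -572], [1416, -893]]
... * rho(b) = [[-9, -2], [-22, -5]]  ->  [[4421, 1046], [6902, 1633]]
... * rho(b) = [[-9, -2], [-22, -5]]  ->  [[-62801, -14072], [-98044, -21969]]
... * rho(b) = [[-9, -2], [-22, -5]]  ->  [[874793, 195962], [1365714, 305933]]
... * rho(c^-1) = [[4, -1], [-3, 1]]  ->  [[2911286, -678831], [4545057, -1059781]]
... * rho(b) = [[-9, -2], [-22, -5]]  ->  [[-11267292, -2428417], [-17590331, -3791209]]
... * rho(c^-1) = [[4, -1], [-3, 1]]  ->  [[-37783917, 8838875], [-58987697, 13799122]]
... * rho(b) = [[-9, -2], [-22, -5]]  ->  [[145600003, 31373459], [227308589, 48979784]]
... * rho(a^-1) = [[2, 3], [1, 2]]  ->  [[322573465, 499546927], [503596962, 779885335]]
... * rho(b) = [[-9, -2], [-22, -5]]  ->  [[-13893193579, -3142881565], [-21689850028, -4906620599]]
tr = -13893193579 + -4906620599 = -18799814178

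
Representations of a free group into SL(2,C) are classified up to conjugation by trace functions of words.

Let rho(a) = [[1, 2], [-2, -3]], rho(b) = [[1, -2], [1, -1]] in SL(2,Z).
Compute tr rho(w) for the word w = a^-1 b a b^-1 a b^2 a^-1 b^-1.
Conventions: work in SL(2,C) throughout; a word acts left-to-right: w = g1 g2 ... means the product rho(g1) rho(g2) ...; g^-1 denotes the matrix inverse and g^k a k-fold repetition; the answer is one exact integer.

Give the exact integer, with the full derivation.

rho(a^-1) = [[-3, -2], [2, 1]]
... * rho(b) = [[1, -2], [1, -1]]  ->  [[-5, 8], [3, -5]]
... * rho(a) = [[1, 2], [-2, -3]]  ->  [[-21, -34], [13, 21]]
... * rho(b^-1) = [[-1, 2], [-1, 1]]  ->  [[55, -76], [-34, 47]]
... * rho(a) = [[1, 2], [-2, -3]]  ->  [[207, 338], [-128, -209]]
... * rho(b) = [[1, -2], [1, -1]]  ->  [[545, -752], [-337, 465]]
... * rho(b) = [[1, -2], [1, -1]]  ->  [[-207, -338], [128, 209]]
... * rho(a^-1) = [[-3, -2], [2, 1]]  ->  [[-55, 76], [34, -47]]
... * rho(b^-1) = [[-1, 2], [-1, 1]]  ->  [[-21, -34], [13, 21]]
tr = -21 + 21 = 0

0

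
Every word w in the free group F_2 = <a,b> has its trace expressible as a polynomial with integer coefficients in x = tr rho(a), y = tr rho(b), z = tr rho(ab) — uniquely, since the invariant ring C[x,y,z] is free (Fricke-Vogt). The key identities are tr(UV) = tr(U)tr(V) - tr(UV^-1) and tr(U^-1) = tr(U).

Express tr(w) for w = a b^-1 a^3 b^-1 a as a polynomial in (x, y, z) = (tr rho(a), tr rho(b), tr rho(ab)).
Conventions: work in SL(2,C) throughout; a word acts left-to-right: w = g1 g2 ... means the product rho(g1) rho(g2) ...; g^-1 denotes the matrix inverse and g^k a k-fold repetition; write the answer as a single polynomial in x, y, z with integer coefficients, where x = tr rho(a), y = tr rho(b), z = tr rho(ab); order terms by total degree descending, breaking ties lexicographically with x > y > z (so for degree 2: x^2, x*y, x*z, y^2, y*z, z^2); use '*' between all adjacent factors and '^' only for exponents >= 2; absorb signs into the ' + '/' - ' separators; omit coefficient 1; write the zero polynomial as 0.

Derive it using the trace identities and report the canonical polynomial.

x^5*y^2 - 2*x^4*y*z - 3*x^3*y^2 + x^3*z^2 + 4*x^2*y*z + 2*x*y^2 - x*z^2 - y*z - x

trace(a^2) = trace(a)*trace(a) - trace(1)  (reduce the a square) = x^2 - 2
trace(a^3) = trace(a)*trace(a^2) - trace(a)  (reduce the a square) = x^3 - 3*x
trace(a^4) = trace(a)*trace(a^3) - trace(a^2)  (reduce the a square) = x^4 - 4*x^2 + 2
trace(a^5) = trace(a)*trace(a^4) - trace(a^3)  (reduce the a square) = x^5 - 5*x^3 + 5*x
apply: trace(b a^2) = trace(a)*trace(b a) - trace(b)  (reduce the a square) = x*z - y
use: trace(a b a^2) = trace(a)*trace(b a^2) - trace(b a)  (reduce the a square) = x^2*z - x*y - z
use: trace(a b a^3) = trace(a)*trace(a b a^2) - trace(a b a)  (reduce the a square) = x^3*z - x^2*y - 2*x*z + y
apply: trace(a^5 b) = trace(a)*trace(a b a^3) - trace(a b a^2)  (reduce the a square) = x^4*z - x^3*y - 3*x^2*z + 2*x*y + z
trace(a^2 b^-1 a^3) = trace(a^5)*trace(b) - trace(a^5 b)  (eliminate b^-1) = x^5*y - x^4*z - 4*x^3*y + 3*x^2*z + 3*x*y - z
trace(b a b a) = trace(a b)*trace(a b) - trace(1)  (split on a) = z^2 - 2
use: trace(b a b) = trace(b)*trace(a b) - trace(a)  (reduce the b square) = y*z - x
use: trace(b a^2 b a) = trace(a)*trace(b a b a) - trace(b a b)  (reduce the a square) = x*z^2 - y*z - x
trace(b a^2 b) = trace(b)*trace(a^2 b) - trace(a^2)  (reduce the b square) = x*y*z - x^2 - y^2 + 2
use: trace(b a^2 b a^2) = trace(a)*trace(b a^2 b a) - trace(b a^2 b)  (reduce the a square) = x^2*z^2 - 2*x*y*z + y^2 - 2
trace(a^3 b a^2 b) = trace(a)*trace(b a^2 b a^2) - trace(b a^2 b a)  (reduce the a square) = x^3*z^2 - 2*x^2*y*z + x*y^2 - x*z^2 + y*z - x
trace(a^2 b^-1 a^3 b) = trace(a^3 b a^2)*trace(b) - trace(a^3 b a^2 b)  (eliminate b^-1) = x^4*y*z - x^3*y^2 - x^3*z^2 - x^2*y*z + x*y^2 + x*z^2 + x
trace(a b^-1 a^3 b^-1 a) = trace(a^2 b^-1 a^3)*trace(b) - trace(a^2 b^-1 a^3 b)  (eliminate b^-1) = x^5*y^2 - 2*x^4*y*z - 3*x^3*y^2 + x^3*z^2 + 4*x^2*y*z + 2*x*y^2 - x*z^2 - y*z - x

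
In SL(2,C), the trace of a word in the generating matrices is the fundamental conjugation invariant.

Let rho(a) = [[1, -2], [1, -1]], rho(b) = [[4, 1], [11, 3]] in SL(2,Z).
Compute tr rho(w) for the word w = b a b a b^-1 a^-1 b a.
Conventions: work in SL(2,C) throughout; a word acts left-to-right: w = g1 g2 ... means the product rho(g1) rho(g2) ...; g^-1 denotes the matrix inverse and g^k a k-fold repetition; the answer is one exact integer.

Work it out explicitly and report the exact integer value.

rho(b) = [[4, 1], [11, 3]]
... * rho(a) = [[1, -2], [1, -1]]  ->  [[5, -9], [14, -25]]
... * rho(b) = [[4, 1], [11, 3]]  ->  [[-79, -22], [-219, -61]]
... * rho(a) = [[1, -2], [1, -1]]  ->  [[-101, 180], [-280, 499]]
... * rho(b^-1) = [[3, -1], [-11, 4]]  ->  [[-2283, 821], [-6329, 2276]]
... * rho(a^-1) = [[-1, 2], [-1, 1]]  ->  [[1462, -3745], [4053, -10382]]
... * rho(b) = [[4, 1], [11, 3]]  ->  [[-35347, -9773], [-97990, -27093]]
... * rho(a) = [[1, -2], [1, -1]]  ->  [[-45120, 80467], [-125083, 223073]]
tr = -45120 + 223073 = 177953

177953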